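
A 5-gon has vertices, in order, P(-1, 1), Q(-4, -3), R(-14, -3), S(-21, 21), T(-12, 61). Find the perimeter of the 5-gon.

142

|PQ| = √((-3)² + (-4)²) = √25 = 5
|QR| = √((-10)² + (0)²) = √100 = 10
|RS| = √((-7)² + (24)²) = √625 = 25
|ST| = √((9)² + (40)²) = √1681 = 41
|TP| = √((11)² + (-60)²) = √3721 = 61
Perimeter = 5 + 10 + 25 + 41 + 61 = 142.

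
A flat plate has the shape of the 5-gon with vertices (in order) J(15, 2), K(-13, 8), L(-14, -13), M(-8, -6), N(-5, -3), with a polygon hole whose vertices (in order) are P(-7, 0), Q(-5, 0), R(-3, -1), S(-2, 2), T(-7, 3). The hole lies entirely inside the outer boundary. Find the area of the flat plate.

205

Outer boundary:
Apply the surveyor's formula: 2A = Σ (x_i·y_{i+1} − x_{i+1}·y_i), indices taken mod 5.
Σ = (146) + (281) + (-20) + (-6) + (35) = 436
Area = |Σ|/2 = 218.
Hole:
P→Q: (-7)(0) − (-5)(0) = 0
Q→R: (-5)(-1) − (-3)(0) = 5
R→S: (-3)(2) − (-2)(-1) = -8
S→T: (-2)(3) − (-7)(2) = 8
T→P: (-7)(0) − (-7)(3) = 21
Σ = 26
Area = |Σ|/2 = 13.
Net area = 218 − 13 = 205.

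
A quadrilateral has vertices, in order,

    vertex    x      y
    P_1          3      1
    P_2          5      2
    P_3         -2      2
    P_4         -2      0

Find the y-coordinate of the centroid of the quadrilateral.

65/51

Apply Gauss's area formula. First the cross-terms c_i = x_i·y_{i+1} − x_{i+1}·y_i:
  1, 14, 4, -2  ⇒  2A = 17, A = 8.5.
Then Σ (y_i + y_{i+1})·c_i = 65, so ȳ = 65 / (6·8.5) = 65/51.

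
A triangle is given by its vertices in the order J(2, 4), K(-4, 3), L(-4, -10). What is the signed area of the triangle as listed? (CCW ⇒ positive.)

Apply the surveyor's formula: 2A = Σ (x_i·y_{i+1} − x_{i+1}·y_i), indices taken mod 3.
J→K: (2)(3) − (-4)(4) = 22
K→L: (-4)(-10) − (-4)(3) = 52
L→J: (-4)(4) − (2)(-10) = 4
Σ = 78
Signed area = Σ/2 = 39 (positive ⇒ counter-clockwise traversal).

39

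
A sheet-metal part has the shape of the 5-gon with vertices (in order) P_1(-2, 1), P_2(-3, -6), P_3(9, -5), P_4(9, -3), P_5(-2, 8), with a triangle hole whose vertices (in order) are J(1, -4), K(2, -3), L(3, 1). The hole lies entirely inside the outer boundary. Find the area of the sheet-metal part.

Outer boundary:
Apply the shoelace formula: 2A = Σ (x_i·y_{i+1} − x_{i+1}·y_i), indices taken mod 5.
Cross-terms: 15, 69, 18, 66, 14  ⇒  Σ = 182
Area = |Σ|/2 = 91.
Hole:
Apply the shoelace (surveyor's) formula: 2A = Σ (x_i·y_{i+1} − x_{i+1}·y_i), indices taken mod 3.
J→K: (1)(-3) − (2)(-4) = 5
K→L: (2)(1) − (3)(-3) = 11
L→J: (3)(-4) − (1)(1) = -13
Σ = 3
Area = |Σ|/2 = 1.5.
Net area = 91 − 1.5 = 89.5.

89.5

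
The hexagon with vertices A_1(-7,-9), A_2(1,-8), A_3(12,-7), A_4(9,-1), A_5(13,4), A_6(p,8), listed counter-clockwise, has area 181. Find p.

4

The doubled signed area Σ (x_i y_{i+1} − x_{i+1} y_i) is linear in p.
With p=0 it equals 414; the coefficient of p is -13 (from the two edges through A_6).
So -13·p + 414 = 2·181 = 362 ⇒ p = 4.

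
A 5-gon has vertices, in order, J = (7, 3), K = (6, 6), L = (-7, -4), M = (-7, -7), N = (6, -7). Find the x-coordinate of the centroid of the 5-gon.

20/17

Apply the shoelace formula. First the cross-terms c_i = x_i·y_{i+1} − x_{i+1}·y_i:
  24, 18, 21, 91, 67  ⇒  2A = 221, A = 110.5.
Then Σ (x_i + x_{i+1})·c_i = 780, so x̄ = 780 / (6·110.5) = 20/17.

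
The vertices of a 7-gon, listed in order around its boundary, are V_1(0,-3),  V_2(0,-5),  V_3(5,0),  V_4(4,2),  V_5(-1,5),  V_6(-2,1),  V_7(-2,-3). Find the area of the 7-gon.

40

Apply the shoelace (surveyor's) formula: 2A = Σ (x_i·y_{i+1} − x_{i+1}·y_i), indices taken mod 7.
Σ = (0) + (25) + (10) + (22) + (9) + (8) + (6) = 80
Area = |Σ|/2 = 40.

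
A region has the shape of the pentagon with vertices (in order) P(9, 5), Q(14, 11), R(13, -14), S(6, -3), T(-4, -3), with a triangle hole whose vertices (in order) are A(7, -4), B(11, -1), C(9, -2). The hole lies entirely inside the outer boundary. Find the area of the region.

Outer boundary:
Cross-terms: 29, -339, 45, -30, 7  ⇒  Σ = -288
Area = |Σ|/2 = 144.
Hole:
Cross-terms: 37, -13, -22  ⇒  Σ = 2
Area = |Σ|/2 = 1.
Net area = 144 − 1 = 143.

143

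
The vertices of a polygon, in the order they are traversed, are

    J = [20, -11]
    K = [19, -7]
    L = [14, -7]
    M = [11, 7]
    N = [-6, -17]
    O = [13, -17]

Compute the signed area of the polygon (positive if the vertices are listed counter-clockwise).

292

Apply the shoelace formula: 2A = Σ (x_i·y_{i+1} − x_{i+1}·y_i), indices taken mod 6.
J→K: (20)(-7) − (19)(-11) = 69
K→L: (19)(-7) − (14)(-7) = -35
L→M: (14)(7) − (11)(-7) = 175
M→N: (11)(-17) − (-6)(7) = -145
N→O: (-6)(-17) − (13)(-17) = 323
O→J: (13)(-11) − (20)(-17) = 197
Σ = 584
Signed area = Σ/2 = 292 (positive ⇒ counter-clockwise traversal).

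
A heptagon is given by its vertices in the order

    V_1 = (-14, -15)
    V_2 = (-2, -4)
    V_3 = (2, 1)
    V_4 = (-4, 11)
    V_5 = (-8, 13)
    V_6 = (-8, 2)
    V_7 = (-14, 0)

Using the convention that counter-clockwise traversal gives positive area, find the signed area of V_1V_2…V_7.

Σ = (26) + (6) + (26) + (36) + (88) + (28) + (210) = 420
Signed area = Σ/2 = 210 (positive ⇒ counter-clockwise traversal).

210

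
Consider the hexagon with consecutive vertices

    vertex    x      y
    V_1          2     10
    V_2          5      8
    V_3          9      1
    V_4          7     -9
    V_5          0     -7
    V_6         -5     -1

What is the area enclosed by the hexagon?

160.5

Apply Gauss's area formula: 2A = Σ (x_i·y_{i+1} − x_{i+1}·y_i), indices taken mod 6.
Σ = (-34) + (-67) + (-88) + (-49) + (-35) + (-48) = -321
Area = |Σ|/2 = 160.5.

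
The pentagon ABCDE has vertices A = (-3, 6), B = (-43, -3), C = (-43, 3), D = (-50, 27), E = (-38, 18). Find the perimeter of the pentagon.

124

|AB| = √((-40)² + (-9)²) = √1681 = 41
|BC| = √((0)² + (6)²) = √36 = 6
|CD| = √((-7)² + (24)²) = √625 = 25
|DE| = √((12)² + (-9)²) = √225 = 15
|EA| = √((35)² + (-12)²) = √1369 = 37
Perimeter = 41 + 6 + 25 + 15 + 37 = 124.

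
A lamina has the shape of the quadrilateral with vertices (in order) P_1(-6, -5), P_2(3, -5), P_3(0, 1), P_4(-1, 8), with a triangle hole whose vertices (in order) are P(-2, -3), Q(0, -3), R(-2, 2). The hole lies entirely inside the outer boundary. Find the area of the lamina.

Outer boundary:
Σ = (45) + (3) + (1) + (53) = 102
Area = |Σ|/2 = 51.
Hole:
Apply the surveyor's formula: 2A = Σ (x_i·y_{i+1} − x_{i+1}·y_i), indices taken mod 3.
Σ = (6) + (-6) + (10) = 10
Area = |Σ|/2 = 5.
Net area = 51 − 5 = 46.

46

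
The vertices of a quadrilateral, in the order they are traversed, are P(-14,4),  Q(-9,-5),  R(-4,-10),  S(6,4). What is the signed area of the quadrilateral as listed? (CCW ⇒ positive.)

Apply the shoelace formula: 2A = Σ (x_i·y_{i+1} − x_{i+1}·y_i), indices taken mod 4.
Σ = (106) + (70) + (44) + (80) = 300
Signed area = Σ/2 = 150 (positive ⇒ counter-clockwise traversal).

150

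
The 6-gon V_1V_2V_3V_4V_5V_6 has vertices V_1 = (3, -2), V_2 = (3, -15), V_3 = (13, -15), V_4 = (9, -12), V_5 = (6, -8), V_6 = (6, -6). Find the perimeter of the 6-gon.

40

|V_1V_2| = √((0)² + (-13)²) = √169 = 13
|V_2V_3| = √((10)² + (0)²) = √100 = 10
|V_3V_4| = √((-4)² + (3)²) = √25 = 5
|V_4V_5| = √((-3)² + (4)²) = √25 = 5
|V_5V_6| = √((0)² + (2)²) = √4 = 2
|V_6V_1| = √((-3)² + (4)²) = √25 = 5
Perimeter = 13 + 10 + 5 + 5 + 2 + 5 = 40.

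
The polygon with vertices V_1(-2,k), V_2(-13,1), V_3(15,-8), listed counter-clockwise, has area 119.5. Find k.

6

Write out the shoelace sum; only the two edges meeting at V_1 involve k:
2·Area = [(15·k − (-2)·(-8)) + ((-2)·1 − (-13)·k)] + 89
       = 28·k + 71 = 239
⇒ k = 6.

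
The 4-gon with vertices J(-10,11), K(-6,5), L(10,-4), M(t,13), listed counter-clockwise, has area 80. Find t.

-6

Write out the shoelace sum; only the two edges meeting at M involve t:
2·Area = [(10·13 − t·(-4)) + (t·11 − (-10)·13)] + -10
       = 15·t + 250 = 160
⇒ t = -6.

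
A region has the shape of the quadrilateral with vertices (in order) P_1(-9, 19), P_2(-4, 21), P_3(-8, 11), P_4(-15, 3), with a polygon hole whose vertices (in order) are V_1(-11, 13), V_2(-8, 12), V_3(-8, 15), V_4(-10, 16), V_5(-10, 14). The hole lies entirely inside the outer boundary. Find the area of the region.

46

Outer boundary:
Apply Gauss's area formula: 2A = Σ (x_i·y_{i+1} − x_{i+1}·y_i), indices taken mod 4.
P_1→P_2: (-9)(21) − (-4)(19) = -113
P_2→P_3: (-4)(11) − (-8)(21) = 124
P_3→P_4: (-8)(3) − (-15)(11) = 141
P_4→P_1: (-15)(19) − (-9)(3) = -258
Σ = -106
Area = |Σ|/2 = 53.
Hole:
Apply Gauss's area formula: 2A = Σ (x_i·y_{i+1} − x_{i+1}·y_i), indices taken mod 5.
Σ = (-28) + (-24) + (22) + (20) + (24) = 14
Area = |Σ|/2 = 7.
Net area = 53 − 7 = 46.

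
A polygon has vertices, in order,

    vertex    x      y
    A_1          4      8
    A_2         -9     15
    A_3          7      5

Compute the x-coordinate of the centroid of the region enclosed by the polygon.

2/3

Apply the shoelace formula. First the cross-terms c_i = x_i·y_{i+1} − x_{i+1}·y_i:
  132, -150, 36  ⇒  2A = 18, A = 9.
Then Σ (x_i + x_{i+1})·c_i = 36, so x̄ = 36 / (6·9) = 2/3.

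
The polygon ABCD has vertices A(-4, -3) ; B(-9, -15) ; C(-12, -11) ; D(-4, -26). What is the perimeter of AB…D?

58

|AB| = √((-5)² + (-12)²) = √169 = 13
|BC| = √((-3)² + (4)²) = √25 = 5
|CD| = √((8)² + (-15)²) = √289 = 17
|DA| = √((0)² + (23)²) = √529 = 23
Perimeter = 13 + 5 + 17 + 23 = 58.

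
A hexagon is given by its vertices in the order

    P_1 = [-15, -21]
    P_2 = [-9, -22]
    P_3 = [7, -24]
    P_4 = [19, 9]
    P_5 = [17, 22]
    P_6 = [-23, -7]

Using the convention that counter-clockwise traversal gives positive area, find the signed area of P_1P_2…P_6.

Apply Gauss's area formula: 2A = Σ (x_i·y_{i+1} − x_{i+1}·y_i), indices taken mod 6.
Cross-terms: 141, 370, 519, 265, 387, 378  ⇒  Σ = 2060
Signed area = Σ/2 = 1030 (positive ⇒ counter-clockwise traversal).

1030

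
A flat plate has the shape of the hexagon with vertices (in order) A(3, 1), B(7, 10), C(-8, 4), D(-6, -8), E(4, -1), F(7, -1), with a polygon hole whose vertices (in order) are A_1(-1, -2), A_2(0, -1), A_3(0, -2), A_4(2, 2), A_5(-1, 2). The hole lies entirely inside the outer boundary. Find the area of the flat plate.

127.5

Outer boundary:
Σ = (23) + (108) + (88) + (38) + (3) + (10) = 270
Area = |Σ|/2 = 135.
Hole:
Apply the shoelace (surveyor's) formula: 2A = Σ (x_i·y_{i+1} − x_{i+1}·y_i), indices taken mod 5.
Σ = (1) + (0) + (4) + (6) + (4) = 15
Area = |Σ|/2 = 7.5.
Net area = 135 − 7.5 = 127.5.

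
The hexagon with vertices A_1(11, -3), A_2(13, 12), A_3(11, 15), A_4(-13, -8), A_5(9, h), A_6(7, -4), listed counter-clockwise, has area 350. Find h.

The doubled signed area Σ (x_i y_{i+1} − x_{i+1} y_i) is linear in h.
With h=0 it equals 400; the coefficient of h is -20 (from the two edges through A_5).
So -20·h + 400 = 2·350 = 700 ⇒ h = -15.

-15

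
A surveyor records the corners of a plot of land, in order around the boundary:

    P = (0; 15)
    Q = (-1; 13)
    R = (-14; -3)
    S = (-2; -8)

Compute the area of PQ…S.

138

Σ = (15) + (185) + (106) + (-30) = 276
Area = |Σ|/2 = 138.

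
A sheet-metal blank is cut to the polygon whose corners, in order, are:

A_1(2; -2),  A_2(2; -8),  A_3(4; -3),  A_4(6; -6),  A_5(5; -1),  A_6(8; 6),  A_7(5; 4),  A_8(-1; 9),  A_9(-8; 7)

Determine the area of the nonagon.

Σ = (-12) + (26) + (-6) + (24) + (38) + (2) + (49) + (65) + (2) = 188
Area = |Σ|/2 = 94.

94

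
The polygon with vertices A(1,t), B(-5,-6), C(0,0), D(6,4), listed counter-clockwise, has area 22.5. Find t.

Write out the shoelace sum; only the two edges meeting at A involve t:
2·Area = [(6·t − 1·4) + (1·(-6) − (-5)·t)] + 0
       = 11·t + -10 = 45
⇒ t = 5.

5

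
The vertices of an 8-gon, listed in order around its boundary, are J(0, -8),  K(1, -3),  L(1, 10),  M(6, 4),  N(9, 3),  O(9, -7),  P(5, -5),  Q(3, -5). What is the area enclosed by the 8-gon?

93.5

Apply the surveyor's formula: 2A = Σ (x_i·y_{i+1} − x_{i+1}·y_i), indices taken mod 8.
Σ = (8) + (13) + (-56) + (-18) + (-90) + (-10) + (-10) + (-24) = -187
Area = |Σ|/2 = 93.5.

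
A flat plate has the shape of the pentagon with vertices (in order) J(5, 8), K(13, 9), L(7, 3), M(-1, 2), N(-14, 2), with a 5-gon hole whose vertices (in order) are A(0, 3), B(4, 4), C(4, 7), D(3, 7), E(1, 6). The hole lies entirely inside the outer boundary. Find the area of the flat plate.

Outer boundary:
Apply Gauss's area formula: 2A = Σ (x_i·y_{i+1} − x_{i+1}·y_i), indices taken mod 5.
Σ = (-59) + (-24) + (17) + (26) + (-122) = -162
Area = |Σ|/2 = 81.
Hole:
A→B: (0)(4) − (4)(3) = -12
B→C: (4)(7) − (4)(4) = 12
C→D: (4)(7) − (3)(7) = 7
D→E: (3)(6) − (1)(7) = 11
E→A: (1)(3) − (0)(6) = 3
Σ = 21
Area = |Σ|/2 = 10.5.
Net area = 81 − 10.5 = 70.5.

70.5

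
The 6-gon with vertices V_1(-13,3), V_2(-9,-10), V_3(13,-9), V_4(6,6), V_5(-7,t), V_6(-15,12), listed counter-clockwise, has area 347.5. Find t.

6

The doubled signed area Σ (x_i y_{i+1} − x_{i+1} y_i) is linear in t.
With t=0 it equals 569; the coefficient of t is 21 (from the two edges through V_5).
So 21·t + 569 = 2·347.5 = 695 ⇒ t = 6.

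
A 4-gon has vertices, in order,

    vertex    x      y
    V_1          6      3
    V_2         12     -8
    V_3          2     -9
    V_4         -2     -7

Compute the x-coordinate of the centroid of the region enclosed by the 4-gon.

Apply the shoelace (surveyor's) formula. First the cross-terms c_i = x_i·y_{i+1} − x_{i+1}·y_i:
  -84, -92, -32, 36  ⇒  2A = -172, A = -86.
Then Σ (x_i + x_{i+1})·c_i = -2656, so x̄ = -2656 / (6·(-86)) = 664/129.

664/129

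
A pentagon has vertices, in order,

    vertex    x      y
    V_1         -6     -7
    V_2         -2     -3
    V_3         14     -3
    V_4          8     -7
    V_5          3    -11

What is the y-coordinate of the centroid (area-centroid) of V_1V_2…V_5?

-199/33

Apply the shoelace formula. First the cross-terms c_i = x_i·y_{i+1} − x_{i+1}·y_i:
  4, 48, -74, -67, -87  ⇒  2A = -176, A = -88.
Then Σ (y_i + y_{i+1})·c_i = 3184, so ȳ = 3184 / (6·(-88)) = -199/33.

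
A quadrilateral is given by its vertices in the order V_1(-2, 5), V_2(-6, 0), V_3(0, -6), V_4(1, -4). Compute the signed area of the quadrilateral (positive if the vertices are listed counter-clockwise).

Cross-terms: 30, 36, 6, -3  ⇒  Σ = 69
Signed area = Σ/2 = 34.5 (positive ⇒ counter-clockwise traversal).

34.5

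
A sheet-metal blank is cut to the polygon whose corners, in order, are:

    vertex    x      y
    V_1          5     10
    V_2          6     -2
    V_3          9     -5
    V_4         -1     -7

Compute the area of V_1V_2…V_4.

62.5

V_1→V_2: (5)(-2) − (6)(10) = -70
V_2→V_3: (6)(-5) − (9)(-2) = -12
V_3→V_4: (9)(-7) − (-1)(-5) = -68
V_4→V_1: (-1)(10) − (5)(-7) = 25
Σ = -125
Area = |Σ|/2 = 62.5.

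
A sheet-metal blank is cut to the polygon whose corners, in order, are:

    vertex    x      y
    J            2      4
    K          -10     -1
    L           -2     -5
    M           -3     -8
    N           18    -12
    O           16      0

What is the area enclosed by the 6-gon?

261.5

Apply the surveyor's formula: 2A = Σ (x_i·y_{i+1} − x_{i+1}·y_i), indices taken mod 6.
J→K: (2)(-1) − (-10)(4) = 38
K→L: (-10)(-5) − (-2)(-1) = 48
L→M: (-2)(-8) − (-3)(-5) = 1
M→N: (-3)(-12) − (18)(-8) = 180
N→O: (18)(0) − (16)(-12) = 192
O→J: (16)(4) − (2)(0) = 64
Σ = 523
Area = |Σ|/2 = 261.5.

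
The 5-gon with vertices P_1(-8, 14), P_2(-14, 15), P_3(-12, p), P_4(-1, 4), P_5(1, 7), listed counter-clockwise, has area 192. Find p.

-9

Write out the shoelace sum; only the two edges meeting at P_3 involve p:
2·Area = [((-14)·p − (-12)·15) + ((-12)·4 − (-1)·p)] + 135
       = -13·p + 267 = 384
⇒ p = -9.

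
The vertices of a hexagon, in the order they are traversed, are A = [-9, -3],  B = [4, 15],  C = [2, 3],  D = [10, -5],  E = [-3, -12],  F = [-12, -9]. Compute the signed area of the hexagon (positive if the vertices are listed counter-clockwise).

-239

Apply Gauss's area formula: 2A = Σ (x_i·y_{i+1} − x_{i+1}·y_i), indices taken mod 6.
Σ = (-123) + (-18) + (-40) + (-135) + (-117) + (-45) = -478
Signed area = Σ/2 = -239 (negative ⇒ clockwise traversal).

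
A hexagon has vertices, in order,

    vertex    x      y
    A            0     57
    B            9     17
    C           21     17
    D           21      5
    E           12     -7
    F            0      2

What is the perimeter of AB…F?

|AB| = √((9)² + (-40)²) = √1681 = 41
|BC| = √((12)² + (0)²) = √144 = 12
|CD| = √((0)² + (-12)²) = √144 = 12
|DE| = √((-9)² + (-12)²) = √225 = 15
|EF| = √((-12)² + (9)²) = √225 = 15
|FA| = √((0)² + (55)²) = √3025 = 55
Perimeter = 41 + 12 + 12 + 15 + 15 + 55 = 150.

150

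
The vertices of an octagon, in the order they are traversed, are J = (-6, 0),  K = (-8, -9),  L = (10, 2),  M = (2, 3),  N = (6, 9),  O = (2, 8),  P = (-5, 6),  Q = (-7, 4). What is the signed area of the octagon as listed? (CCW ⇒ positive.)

Apply the shoelace (surveyor's) formula: 2A = Σ (x_i·y_{i+1} − x_{i+1}·y_i), indices taken mod 8.
Σ = (54) + (74) + (26) + (0) + (30) + (52) + (22) + (24) = 282
Signed area = Σ/2 = 141 (positive ⇒ counter-clockwise traversal).

141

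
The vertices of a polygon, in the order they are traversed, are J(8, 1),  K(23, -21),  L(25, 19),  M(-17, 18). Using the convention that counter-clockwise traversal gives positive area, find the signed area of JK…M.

Apply the surveyor's formula: 2A = Σ (x_i·y_{i+1} − x_{i+1}·y_i), indices taken mod 4.
Cross-terms: -191, 962, 773, -161  ⇒  Σ = 1383
Signed area = Σ/2 = 691.5 (positive ⇒ counter-clockwise traversal).

691.5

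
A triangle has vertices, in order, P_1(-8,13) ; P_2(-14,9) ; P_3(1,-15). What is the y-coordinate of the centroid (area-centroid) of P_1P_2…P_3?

Apply the surveyor's formula. First the cross-terms c_i = x_i·y_{i+1} − x_{i+1}·y_i:
  110, 201, -107  ⇒  2A = 204, A = 102.
Then Σ (y_i + y_{i+1})·c_i = 1428, so ȳ = 1428 / (6·102) = 7/3.

7/3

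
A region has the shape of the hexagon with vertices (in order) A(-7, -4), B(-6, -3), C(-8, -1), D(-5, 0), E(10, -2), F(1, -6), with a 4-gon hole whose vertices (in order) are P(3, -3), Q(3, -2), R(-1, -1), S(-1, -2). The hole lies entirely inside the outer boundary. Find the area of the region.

Outer boundary:
Apply Gauss's area formula: 2A = Σ (x_i·y_{i+1} − x_{i+1}·y_i), indices taken mod 6.
Σ = (-3) + (-18) + (-5) + (10) + (-58) + (-46) = -120
Area = |Σ|/2 = 60.
Hole:
Apply the surveyor's formula: 2A = Σ (x_i·y_{i+1} − x_{i+1}·y_i), indices taken mod 4.
P→Q: (3)(-2) − (3)(-3) = 3
Q→R: (3)(-1) − (-1)(-2) = -5
R→S: (-1)(-2) − (-1)(-1) = 1
S→P: (-1)(-3) − (3)(-2) = 9
Σ = 8
Area = |Σ|/2 = 4.
Net area = 60 − 4 = 56.

56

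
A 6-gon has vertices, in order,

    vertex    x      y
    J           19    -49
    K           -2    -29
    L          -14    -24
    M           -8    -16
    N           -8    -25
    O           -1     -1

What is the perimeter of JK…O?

138

|JK| = √((-21)² + (20)²) = √841 = 29
|KL| = √((-12)² + (5)²) = √169 = 13
|LM| = √((6)² + (8)²) = √100 = 10
|MN| = √((0)² + (-9)²) = √81 = 9
|NO| = √((7)² + (24)²) = √625 = 25
|OJ| = √((20)² + (-48)²) = √2704 = 52
Perimeter = 29 + 13 + 10 + 9 + 25 + 52 = 138.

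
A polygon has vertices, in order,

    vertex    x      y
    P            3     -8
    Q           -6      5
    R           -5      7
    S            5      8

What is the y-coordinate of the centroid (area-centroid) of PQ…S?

Apply the shoelace (surveyor's) formula. First the cross-terms c_i = x_i·y_{i+1} − x_{i+1}·y_i:
  -33, -17, -75, -64  ⇒  2A = -189, A = -94.5.
Then Σ (y_i + y_{i+1})·c_i = -1230, so ȳ = -1230 / (6·(-94.5)) = 410/189.

410/189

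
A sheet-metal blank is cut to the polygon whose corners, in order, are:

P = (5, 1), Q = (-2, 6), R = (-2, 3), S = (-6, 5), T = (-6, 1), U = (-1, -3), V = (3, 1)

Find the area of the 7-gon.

Apply Gauss's area formula: 2A = Σ (x_i·y_{i+1} − x_{i+1}·y_i), indices taken mod 7.
Σ = (32) + (6) + (8) + (24) + (19) + (8) + (-2) = 95
Area = |Σ|/2 = 47.5.

47.5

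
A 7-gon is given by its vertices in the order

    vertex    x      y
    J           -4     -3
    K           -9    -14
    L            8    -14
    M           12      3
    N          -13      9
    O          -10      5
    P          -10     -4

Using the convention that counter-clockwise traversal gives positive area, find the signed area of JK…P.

Apply Gauss's area formula: 2A = Σ (x_i·y_{i+1} − x_{i+1}·y_i), indices taken mod 7.
Σ = (29) + (238) + (192) + (147) + (25) + (90) + (14) = 735
Signed area = Σ/2 = 367.5 (positive ⇒ counter-clockwise traversal).

367.5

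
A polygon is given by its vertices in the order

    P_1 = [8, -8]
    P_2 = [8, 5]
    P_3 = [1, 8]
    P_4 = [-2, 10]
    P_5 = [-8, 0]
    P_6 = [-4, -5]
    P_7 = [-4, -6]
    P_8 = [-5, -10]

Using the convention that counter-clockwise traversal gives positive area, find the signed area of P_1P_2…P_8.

Apply the shoelace (surveyor's) formula: 2A = Σ (x_i·y_{i+1} − x_{i+1}·y_i), indices taken mod 8.
Σ = (104) + (59) + (26) + (80) + (40) + (4) + (10) + (120) = 443
Signed area = Σ/2 = 221.5 (positive ⇒ counter-clockwise traversal).

221.5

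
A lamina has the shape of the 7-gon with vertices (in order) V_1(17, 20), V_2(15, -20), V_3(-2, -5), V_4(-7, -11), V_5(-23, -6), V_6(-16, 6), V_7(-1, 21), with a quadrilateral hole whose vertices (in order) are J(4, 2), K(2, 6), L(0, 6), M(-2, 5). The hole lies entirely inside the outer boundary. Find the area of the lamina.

Outer boundary:
Apply the shoelace formula: 2A = Σ (x_i·y_{i+1} − x_{i+1}·y_i), indices taken mod 7.
V_1→V_2: (17)(-20) − (15)(20) = -640
V_2→V_3: (15)(-5) − (-2)(-20) = -115
V_3→V_4: (-2)(-11) − (-7)(-5) = -13
V_4→V_5: (-7)(-6) − (-23)(-11) = -211
V_5→V_6: (-23)(6) − (-16)(-6) = -234
V_6→V_7: (-16)(21) − (-1)(6) = -330
V_7→V_1: (-1)(20) − (17)(21) = -377
Σ = -1920
Area = |Σ|/2 = 960.
Hole:
Apply the surveyor's formula: 2A = Σ (x_i·y_{i+1} − x_{i+1}·y_i), indices taken mod 4.
Σ = (20) + (12) + (12) + (-24) = 20
Area = |Σ|/2 = 10.
Net area = 960 − 10 = 950.

950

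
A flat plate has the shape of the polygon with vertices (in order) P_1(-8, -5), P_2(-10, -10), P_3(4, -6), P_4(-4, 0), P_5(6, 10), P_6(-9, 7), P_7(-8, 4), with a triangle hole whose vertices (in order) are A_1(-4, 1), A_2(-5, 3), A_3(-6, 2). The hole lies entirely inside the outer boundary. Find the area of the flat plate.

143.5

Outer boundary:
Apply the surveyor's formula: 2A = Σ (x_i·y_{i+1} − x_{i+1}·y_i), indices taken mod 7.
Σ = (30) + (100) + (-24) + (-40) + (132) + (20) + (72) = 290
Area = |Σ|/2 = 145.
Hole:
Apply the surveyor's formula: 2A = Σ (x_i·y_{i+1} − x_{i+1}·y_i), indices taken mod 3.
Σ = (-7) + (8) + (2) = 3
Area = |Σ|/2 = 1.5.
Net area = 145 − 1.5 = 143.5.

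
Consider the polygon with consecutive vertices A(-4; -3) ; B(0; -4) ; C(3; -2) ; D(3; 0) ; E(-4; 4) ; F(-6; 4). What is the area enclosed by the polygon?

44

Σ = (16) + (12) + (6) + (12) + (8) + (34) = 88
Area = |Σ|/2 = 44.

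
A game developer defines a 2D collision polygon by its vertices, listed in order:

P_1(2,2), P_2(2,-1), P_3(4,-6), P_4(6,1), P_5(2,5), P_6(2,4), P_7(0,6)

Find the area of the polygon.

Apply Gauss's area formula: 2A = Σ (x_i·y_{i+1} − x_{i+1}·y_i), indices taken mod 7.
P_1→P_2: (2)(-1) − (2)(2) = -6
P_2→P_3: (2)(-6) − (4)(-1) = -8
P_3→P_4: (4)(1) − (6)(-6) = 40
P_4→P_5: (6)(5) − (2)(1) = 28
P_5→P_6: (2)(4) − (2)(5) = -2
P_6→P_7: (2)(6) − (0)(4) = 12
P_7→P_1: (0)(2) − (2)(6) = -12
Σ = 52
Area = |Σ|/2 = 26.

26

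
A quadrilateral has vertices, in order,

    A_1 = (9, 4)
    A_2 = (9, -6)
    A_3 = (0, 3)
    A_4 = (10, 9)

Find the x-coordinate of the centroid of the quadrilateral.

1228/201

Apply the surveyor's formula. First the cross-terms c_i = x_i·y_{i+1} − x_{i+1}·y_i:
  -90, 27, -30, -41  ⇒  2A = -134, A = -67.
Then Σ (x_i + x_{i+1})·c_i = -2456, so x̄ = -2456 / (6·(-67)) = 1228/201.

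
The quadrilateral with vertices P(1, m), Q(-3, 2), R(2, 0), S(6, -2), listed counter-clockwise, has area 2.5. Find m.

Write out the shoelace sum; only the two edges meeting at P involve m:
2·Area = [(6·m − 1·(-2)) + (1·2 − (-3)·m)] + -8
       = 9·m + -4 = 5
⇒ m = 1.

1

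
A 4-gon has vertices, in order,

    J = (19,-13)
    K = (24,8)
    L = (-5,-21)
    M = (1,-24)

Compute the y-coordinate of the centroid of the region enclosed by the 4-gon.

-2378/219

Apply the surveyor's formula. First the cross-terms c_i = x_i·y_{i+1} − x_{i+1}·y_i:
  464, -464, 141, 443  ⇒  2A = 584, A = 292.
Then Σ (y_i + y_{i+1})·c_i = -19024, so ȳ = -19024 / (6·292) = -2378/219.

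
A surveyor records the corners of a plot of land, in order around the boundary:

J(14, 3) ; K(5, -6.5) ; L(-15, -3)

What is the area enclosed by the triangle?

110.75

Apply the shoelace formula: 2A = Σ (x_i·y_{i+1} − x_{i+1}·y_i), indices taken mod 3.
Cross-terms: -106, -112.5, -3  ⇒  Σ = -221.5
Area = |Σ|/2 = 110.75.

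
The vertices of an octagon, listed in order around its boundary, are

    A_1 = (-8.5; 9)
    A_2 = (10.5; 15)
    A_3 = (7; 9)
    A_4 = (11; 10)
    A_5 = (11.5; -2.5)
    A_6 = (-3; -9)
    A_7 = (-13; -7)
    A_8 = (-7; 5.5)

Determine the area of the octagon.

373.875

Apply the surveyor's formula: 2A = Σ (x_i·y_{i+1} − x_{i+1}·y_i), indices taken mod 8.
Cross-terms: -222, -10.5, -29, -142.5, -111, -96, -120.5, -16.25  ⇒  Σ = -747.75
Area = |Σ|/2 = 373.875.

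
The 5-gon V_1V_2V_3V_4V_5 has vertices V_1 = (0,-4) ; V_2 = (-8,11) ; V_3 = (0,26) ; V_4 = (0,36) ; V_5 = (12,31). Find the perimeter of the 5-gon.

|V_1V_2| = √((-8)² + (15)²) = √289 = 17
|V_2V_3| = √((8)² + (15)²) = √289 = 17
|V_3V_4| = √((0)² + (10)²) = √100 = 10
|V_4V_5| = √((12)² + (-5)²) = √169 = 13
|V_5V_1| = √((-12)² + (-35)²) = √1369 = 37
Perimeter = 17 + 17 + 10 + 13 + 37 = 94.

94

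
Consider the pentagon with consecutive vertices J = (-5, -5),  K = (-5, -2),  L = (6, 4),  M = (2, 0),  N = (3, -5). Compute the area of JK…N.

40.5

Apply the shoelace (surveyor's) formula: 2A = Σ (x_i·y_{i+1} − x_{i+1}·y_i), indices taken mod 5.
Σ = (-15) + (-8) + (-8) + (-10) + (-40) = -81
Area = |Σ|/2 = 40.5.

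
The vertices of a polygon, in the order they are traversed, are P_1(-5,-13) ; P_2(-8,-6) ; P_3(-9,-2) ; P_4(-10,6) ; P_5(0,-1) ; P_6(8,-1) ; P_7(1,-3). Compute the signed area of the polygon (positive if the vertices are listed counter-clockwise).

-109.5

Apply the surveyor's formula: 2A = Σ (x_i·y_{i+1} − x_{i+1}·y_i), indices taken mod 7.
Cross-terms: -74, -38, -74, 10, 8, -23, -28  ⇒  Σ = -219
Signed area = Σ/2 = -109.5 (negative ⇒ clockwise traversal).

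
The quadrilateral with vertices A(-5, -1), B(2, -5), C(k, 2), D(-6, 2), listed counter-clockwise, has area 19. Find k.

The doubled signed area Σ (x_i y_{i+1} − x_{i+1} y_i) is linear in k.
With k=0 it equals 59; the coefficient of k is 7 (from the two edges through C).
So 7·k + 59 = 2·19 = 38 ⇒ k = -3.

-3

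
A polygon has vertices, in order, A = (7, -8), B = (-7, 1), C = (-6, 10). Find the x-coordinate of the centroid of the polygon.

-2

Apply the shoelace formula. First the cross-terms c_i = x_i·y_{i+1} − x_{i+1}·y_i:
  -49, -64, -22  ⇒  2A = -135, A = -67.5.
Then Σ (x_i + x_{i+1})·c_i = 810, so x̄ = 810 / (6·(-67.5)) = -2.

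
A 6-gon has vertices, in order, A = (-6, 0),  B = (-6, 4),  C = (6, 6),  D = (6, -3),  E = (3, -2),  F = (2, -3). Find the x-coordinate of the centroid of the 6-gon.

Apply the shoelace (surveyor's) formula. First the cross-terms c_i = x_i·y_{i+1} − x_{i+1}·y_i:
  -24, -60, -54, -3, -5, -18  ⇒  2A = -164, A = -82.
Then Σ (x_i + x_{i+1})·c_i = -340, so x̄ = -340 / (6·(-82)) = 85/123.

85/123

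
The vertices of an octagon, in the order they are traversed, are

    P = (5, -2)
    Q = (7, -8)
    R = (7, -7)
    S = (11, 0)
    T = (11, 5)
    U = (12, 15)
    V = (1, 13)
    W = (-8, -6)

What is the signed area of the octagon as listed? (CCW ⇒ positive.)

Apply Gauss's area formula: 2A = Σ (x_i·y_{i+1} − x_{i+1}·y_i), indices taken mod 8.
Σ = (-26) + (7) + (77) + (55) + (105) + (141) + (98) + (46) = 503
Signed area = Σ/2 = 251.5 (positive ⇒ counter-clockwise traversal).

251.5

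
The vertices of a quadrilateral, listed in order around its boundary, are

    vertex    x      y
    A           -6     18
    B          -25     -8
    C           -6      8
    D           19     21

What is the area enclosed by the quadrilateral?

220

Apply the surveyor's formula: 2A = Σ (x_i·y_{i+1} − x_{i+1}·y_i), indices taken mod 4.
Σ = (498) + (-248) + (-278) + (468) = 440
Area = |Σ|/2 = 220.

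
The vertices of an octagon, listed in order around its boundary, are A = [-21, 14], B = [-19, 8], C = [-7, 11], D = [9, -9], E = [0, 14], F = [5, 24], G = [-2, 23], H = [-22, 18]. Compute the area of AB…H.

Apply the shoelace (surveyor's) formula: 2A = Σ (x_i·y_{i+1} − x_{i+1}·y_i), indices taken mod 8.
A→B: (-21)(8) − (-19)(14) = 98
B→C: (-19)(11) − (-7)(8) = -153
C→D: (-7)(-9) − (9)(11) = -36
D→E: (9)(14) − (0)(-9) = 126
E→F: (0)(24) − (5)(14) = -70
F→G: (5)(23) − (-2)(24) = 163
G→H: (-2)(18) − (-22)(23) = 470
H→A: (-22)(14) − (-21)(18) = 70
Σ = 668
Area = |Σ|/2 = 334.

334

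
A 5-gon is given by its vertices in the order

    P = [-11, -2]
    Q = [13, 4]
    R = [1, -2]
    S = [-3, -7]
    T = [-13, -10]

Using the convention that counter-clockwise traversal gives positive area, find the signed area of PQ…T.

-103

Cross-terms: -18, -30, -13, -61, -84  ⇒  Σ = -206
Signed area = Σ/2 = -103 (negative ⇒ clockwise traversal).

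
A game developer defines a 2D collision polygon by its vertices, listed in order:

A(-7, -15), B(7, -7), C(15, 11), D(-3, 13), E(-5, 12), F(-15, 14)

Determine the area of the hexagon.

513

Apply the surveyor's formula: 2A = Σ (x_i·y_{i+1} − x_{i+1}·y_i), indices taken mod 6.
Σ = (154) + (182) + (228) + (29) + (110) + (323) = 1026
Area = |Σ|/2 = 513.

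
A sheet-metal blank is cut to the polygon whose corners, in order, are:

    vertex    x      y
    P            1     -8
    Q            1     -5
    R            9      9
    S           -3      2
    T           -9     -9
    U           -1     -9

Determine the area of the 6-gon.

118

Apply Gauss's area formula: 2A = Σ (x_i·y_{i+1} − x_{i+1}·y_i), indices taken mod 6.
Σ = (3) + (54) + (45) + (45) + (72) + (17) = 236
Area = |Σ|/2 = 118.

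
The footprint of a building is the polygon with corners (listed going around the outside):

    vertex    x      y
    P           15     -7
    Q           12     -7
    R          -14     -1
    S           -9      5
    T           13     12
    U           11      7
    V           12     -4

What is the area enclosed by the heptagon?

288

Apply the shoelace (surveyor's) formula: 2A = Σ (x_i·y_{i+1} − x_{i+1}·y_i), indices taken mod 7.
Σ = (-21) + (-110) + (-79) + (-173) + (-41) + (-128) + (-24) = -576
Area = |Σ|/2 = 288.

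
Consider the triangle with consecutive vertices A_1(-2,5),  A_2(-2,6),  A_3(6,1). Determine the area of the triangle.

Cross-terms: -2, -38, 32  ⇒  Σ = -8
Area = |Σ|/2 = 4.

4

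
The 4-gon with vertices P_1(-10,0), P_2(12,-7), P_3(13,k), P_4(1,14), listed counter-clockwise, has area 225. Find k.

Write out the shoelace sum; only the two edges meeting at P_3 involve k:
2·Area = [(12·k − 13·(-7)) + (13·14 − 1·k)] + 210
       = 11·k + 483 = 450
⇒ k = -3.

-3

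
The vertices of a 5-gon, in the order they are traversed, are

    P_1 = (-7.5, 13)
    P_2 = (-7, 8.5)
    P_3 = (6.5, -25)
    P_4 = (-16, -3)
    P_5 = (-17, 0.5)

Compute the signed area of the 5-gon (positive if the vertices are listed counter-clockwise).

Apply the surveyor's formula: 2A = Σ (x_i·y_{i+1} − x_{i+1}·y_i), indices taken mod 5.
P_1→P_2: (-7.5)(8.5) − (-7)(13) = 27.25
P_2→P_3: (-7)(-25) − (6.5)(8.5) = 119.75
P_3→P_4: (6.5)(-3) − (-16)(-25) = -419.5
P_4→P_5: (-16)(0.5) − (-17)(-3) = -59
P_5→P_1: (-17)(13) − (-7.5)(0.5) = -217.25
Σ = -548.75
Signed area = Σ/2 = -274.375 (negative ⇒ clockwise traversal).

-274.375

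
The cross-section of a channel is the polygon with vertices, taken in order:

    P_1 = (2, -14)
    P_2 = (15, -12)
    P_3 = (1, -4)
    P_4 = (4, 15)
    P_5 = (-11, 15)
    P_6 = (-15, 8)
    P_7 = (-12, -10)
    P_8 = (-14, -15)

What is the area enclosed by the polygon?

521.5

Apply the shoelace (surveyor's) formula: 2A = Σ (x_i·y_{i+1} − x_{i+1}·y_i), indices taken mod 8.
P_1→P_2: (2)(-12) − (15)(-14) = 186
P_2→P_3: (15)(-4) − (1)(-12) = -48
P_3→P_4: (1)(15) − (4)(-4) = 31
P_4→P_5: (4)(15) − (-11)(15) = 225
P_5→P_6: (-11)(8) − (-15)(15) = 137
P_6→P_7: (-15)(-10) − (-12)(8) = 246
P_7→P_8: (-12)(-15) − (-14)(-10) = 40
P_8→P_1: (-14)(-14) − (2)(-15) = 226
Σ = 1043
Area = |Σ|/2 = 521.5.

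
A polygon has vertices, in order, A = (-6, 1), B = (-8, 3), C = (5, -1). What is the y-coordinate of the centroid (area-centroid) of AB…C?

Apply the shoelace (surveyor's) formula. First the cross-terms c_i = x_i·y_{i+1} − x_{i+1}·y_i:
  -10, -7, -1  ⇒  2A = -18, A = -9.
Then Σ (y_i + y_{i+1})·c_i = -54, so ȳ = -54 / (6·(-9)) = 1.

1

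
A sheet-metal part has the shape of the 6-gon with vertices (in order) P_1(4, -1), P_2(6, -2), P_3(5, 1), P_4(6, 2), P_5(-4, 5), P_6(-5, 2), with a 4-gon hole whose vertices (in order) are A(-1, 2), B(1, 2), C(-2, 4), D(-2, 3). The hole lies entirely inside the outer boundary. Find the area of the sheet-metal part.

Outer boundary:
Cross-terms: -2, 16, 4, 38, 17, -3  ⇒  Σ = 70
Area = |Σ|/2 = 35.
Hole:
A→B: (-1)(2) − (1)(2) = -4
B→C: (1)(4) − (-2)(2) = 8
C→D: (-2)(3) − (-2)(4) = 2
D→A: (-2)(2) − (-1)(3) = -1
Σ = 5
Area = |Σ|/2 = 2.5.
Net area = 35 − 2.5 = 32.5.

32.5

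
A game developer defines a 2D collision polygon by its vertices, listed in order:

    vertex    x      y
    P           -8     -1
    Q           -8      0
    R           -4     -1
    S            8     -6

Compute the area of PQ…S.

Σ = (-8) + (8) + (32) + (-56) = -24
Area = |Σ|/2 = 12.

12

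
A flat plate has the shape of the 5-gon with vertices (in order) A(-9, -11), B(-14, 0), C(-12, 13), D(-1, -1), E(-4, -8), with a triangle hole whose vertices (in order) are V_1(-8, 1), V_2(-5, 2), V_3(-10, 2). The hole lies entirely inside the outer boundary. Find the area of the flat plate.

165

Outer boundary:
Apply the surveyor's formula: 2A = Σ (x_i·y_{i+1} − x_{i+1}·y_i), indices taken mod 5.
Cross-terms: -154, -182, 25, 4, -28  ⇒  Σ = -335
Area = |Σ|/2 = 167.5.
Hole:
Apply the surveyor's formula: 2A = Σ (x_i·y_{i+1} − x_{i+1}·y_i), indices taken mod 3.
Σ = (-11) + (10) + (6) = 5
Area = |Σ|/2 = 2.5.
Net area = 167.5 − 2.5 = 165.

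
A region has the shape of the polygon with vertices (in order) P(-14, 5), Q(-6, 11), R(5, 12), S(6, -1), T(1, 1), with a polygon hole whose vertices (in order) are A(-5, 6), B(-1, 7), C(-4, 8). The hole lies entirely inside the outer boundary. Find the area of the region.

Outer boundary:
Apply the surveyor's formula: 2A = Σ (x_i·y_{i+1} − x_{i+1}·y_i), indices taken mod 5.
Σ = (-124) + (-127) + (-77) + (7) + (19) = -302
Area = |Σ|/2 = 151.
Hole:
Cross-terms: -29, 20, 16  ⇒  Σ = 7
Area = |Σ|/2 = 3.5.
Net area = 151 − 3.5 = 147.5.

147.5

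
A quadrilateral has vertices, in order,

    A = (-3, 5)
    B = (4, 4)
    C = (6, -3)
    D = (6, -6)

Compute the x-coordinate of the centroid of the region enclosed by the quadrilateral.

Apply Gauss's area formula. First the cross-terms c_i = x_i·y_{i+1} − x_{i+1}·y_i:
  -32, -36, -18, 12  ⇒  2A = -74, A = -37.
Then Σ (x_i + x_{i+1})·c_i = -572, so x̄ = -572 / (6·(-37)) = 286/111.

286/111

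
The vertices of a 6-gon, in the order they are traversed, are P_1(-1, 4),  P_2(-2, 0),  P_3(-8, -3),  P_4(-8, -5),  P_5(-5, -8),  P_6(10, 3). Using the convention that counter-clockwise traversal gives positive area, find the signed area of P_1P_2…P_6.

Apply the shoelace (surveyor's) formula: 2A = Σ (x_i·y_{i+1} − x_{i+1}·y_i), indices taken mod 6.
Σ = (8) + (6) + (16) + (39) + (65) + (43) = 177
Signed area = Σ/2 = 88.5 (positive ⇒ counter-clockwise traversal).

88.5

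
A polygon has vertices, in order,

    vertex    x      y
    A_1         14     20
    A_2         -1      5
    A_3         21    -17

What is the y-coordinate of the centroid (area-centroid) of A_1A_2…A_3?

Apply the shoelace (surveyor's) formula. First the cross-terms c_i = x_i·y_{i+1} − x_{i+1}·y_i:
  90, -88, 658  ⇒  2A = 660, A = 330.
Then Σ (y_i + y_{i+1})·c_i = 5280, so ȳ = 5280 / (6·330) = 8/3.

8/3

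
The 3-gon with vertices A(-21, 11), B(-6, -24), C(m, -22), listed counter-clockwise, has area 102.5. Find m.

Write out the shoelace sum; only the two edges meeting at C involve m:
2·Area = [((-6)·(-22) − m·(-24)) + (m·11 − (-21)·(-22))] + 570
       = 35·m + 240 = 205
⇒ m = -1.

-1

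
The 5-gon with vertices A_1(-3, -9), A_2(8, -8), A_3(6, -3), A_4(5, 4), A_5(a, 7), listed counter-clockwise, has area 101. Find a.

The doubled signed area Σ (x_i y_{i+1} − x_{i+1} y_i) is linear in a.
With a=0 it equals 215; the coefficient of a is -13 (from the two edges through A_5).
So -13·a + 215 = 2·101 = 202 ⇒ a = 1.

1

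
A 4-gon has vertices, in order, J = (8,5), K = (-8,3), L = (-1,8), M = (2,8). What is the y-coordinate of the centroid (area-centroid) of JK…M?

83/15

Apply the shoelace formula. First the cross-terms c_i = x_i·y_{i+1} − x_{i+1}·y_i:
  64, -61, -24, -54  ⇒  2A = -75, A = -37.5.
Then Σ (y_i + y_{i+1})·c_i = -1245, so ȳ = -1245 / (6·(-37.5)) = 83/15.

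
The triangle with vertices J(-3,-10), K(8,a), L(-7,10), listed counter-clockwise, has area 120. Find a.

The doubled signed area Σ (x_i y_{i+1} − x_{i+1} y_i) is linear in a.
With a=0 it equals 260; the coefficient of a is 4 (from the two edges through K).
So 4·a + 260 = 2·120 = 240 ⇒ a = -5.

-5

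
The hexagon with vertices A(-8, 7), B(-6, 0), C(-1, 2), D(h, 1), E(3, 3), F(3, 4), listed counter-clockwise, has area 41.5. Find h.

The doubled signed area Σ (x_i y_{i+1} − x_{i+1} y_i) is linear in h.
With h=0 it equals 82; the coefficient of h is 1 (from the two edges through D).
So 1·h + 82 = 2·41.5 = 83 ⇒ h = 1.

1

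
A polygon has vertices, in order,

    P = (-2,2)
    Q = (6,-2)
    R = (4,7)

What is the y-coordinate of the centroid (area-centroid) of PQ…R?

7/3

Apply Gauss's area formula. First the cross-terms c_i = x_i·y_{i+1} − x_{i+1}·y_i:
  -8, 50, 22  ⇒  2A = 64, A = 32.
Then Σ (y_i + y_{i+1})·c_i = 448, so ȳ = 448 / (6·32) = 7/3.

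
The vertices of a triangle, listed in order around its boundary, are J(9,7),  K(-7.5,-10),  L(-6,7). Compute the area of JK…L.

Cross-terms: -37.5, -112.5, -105  ⇒  Σ = -255
Area = |Σ|/2 = 127.5.

127.5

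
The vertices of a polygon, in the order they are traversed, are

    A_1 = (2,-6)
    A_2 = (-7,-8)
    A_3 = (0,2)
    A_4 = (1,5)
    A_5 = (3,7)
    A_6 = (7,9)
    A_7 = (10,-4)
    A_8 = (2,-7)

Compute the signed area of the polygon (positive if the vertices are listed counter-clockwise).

-141

Apply the shoelace formula: 2A = Σ (x_i·y_{i+1} − x_{i+1}·y_i), indices taken mod 8.
Σ = (-58) + (-14) + (-2) + (-8) + (-22) + (-118) + (-62) + (2) = -282
Signed area = Σ/2 = -141 (negative ⇒ clockwise traversal).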